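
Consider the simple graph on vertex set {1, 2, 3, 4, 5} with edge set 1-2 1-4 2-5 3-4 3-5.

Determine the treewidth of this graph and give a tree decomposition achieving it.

Treewidth 2.
One optimal decomposition is:
Bags: B1 = {1, 2, 4}  B2 = {2, 4, 5}  B3 = {3, 4, 5}
Tree: B1–B2, B2–B3

The largest bag has 3 vertices, giving width 2; this decomposition certifies tw(G) ≤ 2. For the lower bound, G contains the cycle 4–1–2–5–3–4, so G is not a forest; only forests have treewidth ≤ 1, hence tw(G) ≥ 2. Hence tw(G) = 2 exactly.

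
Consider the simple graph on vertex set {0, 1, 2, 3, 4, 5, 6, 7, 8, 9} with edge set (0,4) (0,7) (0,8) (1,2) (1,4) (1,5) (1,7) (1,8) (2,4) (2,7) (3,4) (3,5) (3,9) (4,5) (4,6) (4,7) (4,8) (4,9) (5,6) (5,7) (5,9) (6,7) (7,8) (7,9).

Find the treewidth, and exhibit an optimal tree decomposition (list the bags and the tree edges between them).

Treewidth 3.
One such decomposition:
Bags: B1 = {1, 4, 7, 8}  B2 = {1, 4, 5, 7}  B3 = {4, 5, 7, 9}  B4 = {0, 4, 7, 8}  B5 = {4, 5, 6, 7}  B6 = {3, 4, 5, 9}  B7 = {1, 2, 4, 7}
Tree: B1–B2, B2–B3, B1–B4, B2–B5, B3–B6, B1–B7

Each bag holds 4 vertices, so the decomposition has width 3, which upper-bounds the treewidth. Conversely, {3, 4, 5, 9} is a clique of size 4, and the vertices of any clique must share a bag in every tree decomposition; so some bag has ≥ 4 vertices and tw(G) ≥ 3. The upper and lower bounds meet at 3, so that is the treewidth.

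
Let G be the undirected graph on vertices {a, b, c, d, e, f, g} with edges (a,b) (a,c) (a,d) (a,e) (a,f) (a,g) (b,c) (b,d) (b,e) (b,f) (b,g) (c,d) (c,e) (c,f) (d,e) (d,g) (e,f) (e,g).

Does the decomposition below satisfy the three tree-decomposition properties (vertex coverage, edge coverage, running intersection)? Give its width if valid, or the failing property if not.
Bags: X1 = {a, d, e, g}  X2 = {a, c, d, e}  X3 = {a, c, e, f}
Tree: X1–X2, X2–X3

No — vertex b appears in no bag.

A tree decomposition must satisfy three properties: every vertex lies in some bag; for every edge, both endpoints lie together in some bag; and for every vertex, the bags containing it form a connected subtree. Here vertex b appears in no bag, so the decomposition is invalid.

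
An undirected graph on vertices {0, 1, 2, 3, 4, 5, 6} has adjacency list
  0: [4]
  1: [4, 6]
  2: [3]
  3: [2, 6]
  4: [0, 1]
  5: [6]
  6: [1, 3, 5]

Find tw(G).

1

A width-1 tree decomposition is:
Bags: B1 = {3, 6}  B2 = {5, 6}  B3 = {1, 6}  B4 = {1, 4}  B5 = {0, 4}  B6 = {2, 3}
Tree: B1–B2, B1–B3, B3–B4, B4–B5, B1–B6
Each bag holds 2 vertices, so the decomposition has width 1, which upper-bounds the treewidth. Since G has at least one edge (e.g. 6–3), it is not an edgeless graph, so tw(G) ≥ 1. The upper and lower bounds meet at 1, so that is the treewidth.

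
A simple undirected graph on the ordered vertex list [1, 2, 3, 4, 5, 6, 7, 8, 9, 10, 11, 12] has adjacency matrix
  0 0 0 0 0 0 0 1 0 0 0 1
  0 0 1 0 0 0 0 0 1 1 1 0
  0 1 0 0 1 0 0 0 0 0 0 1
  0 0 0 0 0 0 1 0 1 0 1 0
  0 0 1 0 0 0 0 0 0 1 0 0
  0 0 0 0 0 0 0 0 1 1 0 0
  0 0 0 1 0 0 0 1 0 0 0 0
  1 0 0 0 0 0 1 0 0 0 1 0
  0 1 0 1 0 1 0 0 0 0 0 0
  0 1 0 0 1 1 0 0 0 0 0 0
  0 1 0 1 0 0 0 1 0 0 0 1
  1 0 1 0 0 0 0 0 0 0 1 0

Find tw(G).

A width-3 tree decomposition is:
Bags: B1 = {3, 5, 6, 10}  B2 = {2, 3, 6, 10}  B3 = {2, 3, 6, 9}  B4 = {2, 3, 9, 12}  B5 = {2, 9, 11, 12}  B6 = {4, 9, 11, 12}  B7 = {1, 4, 11, 12}  B8 = {1, 4, 8, 11}  B9 = {1, 4, 7, 8}
Tree: B1–B2, B2–B3, B3–B4, B4–B5, B5–B6, B6–B7, B7–B8, B8–B9
Each bag holds 4 vertices, so the decomposition has width 3, which upper-bounds the treewidth. For the lower bound: the 4 vertex sets {5,6,10}, {3}, {2}, {4,9,11,12} are disjoint, each induces a connected subgraph, and every pair is joined by at least one edge of G. Contracting each set to a single vertex therefore yields K_{4} as a minor, and since treewidth is minor-monotone, tw(G) ≥ tw(K_{4}) = 3. Therefore the treewidth is 3.

3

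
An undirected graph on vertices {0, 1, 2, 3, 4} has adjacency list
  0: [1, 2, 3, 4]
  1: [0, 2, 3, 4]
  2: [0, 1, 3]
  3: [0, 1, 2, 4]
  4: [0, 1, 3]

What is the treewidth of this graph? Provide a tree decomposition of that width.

The largest bag has 4 vertices, giving width 3; this decomposition certifies tw(G) ≤ 3. Conversely, {0, 1, 2, 3} is a clique of size 4, and the vertices of any clique must share a bag in every tree decomposition; so some bag has ≥ 4 vertices and tw(G) ≥ 3. The upper and lower bounds meet at 3, so that is the treewidth.

Treewidth 3.
One optimal decomposition is:
Bags: B1 = {0, 1, 3, 4}  B2 = {0, 1, 2, 3}
Tree: B1–B2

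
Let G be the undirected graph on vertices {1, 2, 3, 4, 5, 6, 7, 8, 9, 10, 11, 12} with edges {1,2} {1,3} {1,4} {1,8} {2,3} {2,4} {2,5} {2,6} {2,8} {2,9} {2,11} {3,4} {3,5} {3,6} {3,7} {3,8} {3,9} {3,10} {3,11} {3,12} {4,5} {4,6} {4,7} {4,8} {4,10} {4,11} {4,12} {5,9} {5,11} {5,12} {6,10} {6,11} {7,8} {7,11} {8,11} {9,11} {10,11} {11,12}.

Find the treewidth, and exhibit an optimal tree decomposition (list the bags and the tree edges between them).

Treewidth 4.
One such decomposition:
Bags: B1 = {2, 3, 4, 8, 11}  B2 = {2, 3, 4, 6, 11}  B3 = {2, 3, 4, 5, 11}  B4 = {2, 3, 5, 9, 11}  B5 = {3, 4, 7, 8, 11}  B6 = {1, 2, 3, 4, 8}  B7 = {3, 4, 5, 11, 12}  B8 = {3, 4, 6, 10, 11}
Tree: B1–B2, B2–B3, B3–B4, B1–B5, B1–B6, B3–B7, B2–B8

Every bag has size at most 5, so the width is 5 − 1 = 4 and tw(G) ≤ 4. On the other hand G contains the 5-clique {2, 3, 5, 9, 11}. A clique must lie in a single bag of any decomposition, so no decomposition can have width below 4. The upper and lower bounds meet at 4, so that is the treewidth.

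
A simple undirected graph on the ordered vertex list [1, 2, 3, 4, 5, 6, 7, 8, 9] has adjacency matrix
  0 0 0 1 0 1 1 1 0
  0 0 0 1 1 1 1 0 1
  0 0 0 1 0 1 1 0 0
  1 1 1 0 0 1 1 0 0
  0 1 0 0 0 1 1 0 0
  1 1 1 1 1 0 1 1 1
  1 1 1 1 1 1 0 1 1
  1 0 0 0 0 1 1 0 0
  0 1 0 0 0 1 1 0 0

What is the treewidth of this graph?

3

A width-3 tree decomposition is:
Bags: B1 = {1, 4, 6, 7}  B2 = {3, 4, 6, 7}  B3 = {1, 6, 7, 8}  B4 = {2, 4, 6, 7}  B5 = {2, 6, 7, 9}  B6 = {2, 5, 6, 7}
Tree: B1–B2, B1–B3, B1–B4, B4–B5, B5–B6
Every bag has size at most 4, so the width is 4 − 1 = 3 and tw(G) ≤ 3. For the lower bound, the 4 vertices {1, 6, 7, 8} are pairwise adjacent, and any tree decomposition puts a clique entirely inside one bag — forcing width ≥ 3. Hence tw(G) = 3 exactly.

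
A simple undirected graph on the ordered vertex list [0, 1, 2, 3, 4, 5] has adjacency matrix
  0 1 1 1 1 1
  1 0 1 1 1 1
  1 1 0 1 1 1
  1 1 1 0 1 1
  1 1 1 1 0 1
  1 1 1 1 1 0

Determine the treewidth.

5

A width-5 tree decomposition is:
Bags: B1 = {0, 1, 2, 3, 4, 5}
Tree: (single bag)
A single bag containing all 6 vertices is trivially a valid decomposition of width 5. On the other hand G contains the 6-clique {0, 1, 2, 3, 4, 5}. A clique must lie in a single bag of any decomposition, so no decomposition can have width below 5. Combining the bounds, tw(G) = 5.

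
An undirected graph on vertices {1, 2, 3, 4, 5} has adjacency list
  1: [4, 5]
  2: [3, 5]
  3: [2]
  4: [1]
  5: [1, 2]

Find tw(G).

1

A width-1 tree decomposition is:
Bags: B1 = {2, 3}  B2 = {2, 5}  B3 = {1, 5}  B4 = {1, 4}
Tree: B1–B2, B2–B3, B3–B4
Every bag has size at most 2, so the width is 2 − 1 = 1 and tw(G) ≤ 1. Since G has at least one edge (e.g. 3–2), it is not an edgeless graph, so tw(G) ≥ 1. Combining the bounds, tw(G) = 1.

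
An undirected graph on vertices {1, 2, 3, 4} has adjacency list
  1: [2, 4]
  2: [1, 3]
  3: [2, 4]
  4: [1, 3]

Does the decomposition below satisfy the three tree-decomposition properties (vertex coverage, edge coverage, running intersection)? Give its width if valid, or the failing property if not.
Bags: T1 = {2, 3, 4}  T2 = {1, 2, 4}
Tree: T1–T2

Every vertex of G appears in some bag (union = {1, 2, 3, 4}); every edge is covered by a bag; and for each vertex v the set of bags containing v is connected in the bag tree. The decomposition is therefore valid. The largest bag has 3 vertices, so the width is 2.

Yes; width 2.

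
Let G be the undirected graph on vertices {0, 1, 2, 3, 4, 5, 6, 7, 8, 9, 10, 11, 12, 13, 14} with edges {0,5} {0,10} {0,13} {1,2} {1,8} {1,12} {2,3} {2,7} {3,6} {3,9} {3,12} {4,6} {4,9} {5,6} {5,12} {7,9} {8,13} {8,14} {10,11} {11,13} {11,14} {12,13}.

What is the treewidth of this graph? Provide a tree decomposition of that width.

Each bag holds 4 vertices, so the decomposition has width 3, which upper-bounds the treewidth. For the lower bound: the 4 vertex sets {10,11,14}, {8}, {13}, {0,1,5,12} are disjoint, each induces a connected subgraph, and every pair is joined by at least one edge of G. Contracting each set to a single vertex therefore yields K_{4} as a minor, and since treewidth is minor-monotone, tw(G) ≥ tw(K_{4}) = 3. Hence tw(G) = 3 exactly.

Treewidth 3.
One optimal decomposition is:
Bags: B1 = {8, 10, 11, 14}  B2 = {8, 10, 11, 13}  B3 = {0, 8, 10, 13}  B4 = {0, 1, 8, 13}  B5 = {0, 1, 12, 13}  B6 = {0, 1, 5, 12}  B7 = {1, 2, 5, 12}  B8 = {2, 3, 5, 12}  B9 = {2, 3, 5, 6}  B10 = {2, 3, 6, 7}  B11 = {3, 6, 7, 9}  B12 = {4, 6, 7, 9}
Tree: B1–B2, B2–B3, B3–B4, B4–B5, B5–B6, B6–B7, B7–B8, B8–B9, B9–B10, B10–B11, B11–B12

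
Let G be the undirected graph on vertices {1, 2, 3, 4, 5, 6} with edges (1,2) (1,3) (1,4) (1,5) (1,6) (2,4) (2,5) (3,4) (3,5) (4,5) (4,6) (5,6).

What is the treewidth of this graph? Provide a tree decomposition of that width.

The largest bag has 4 vertices, giving width 3; this decomposition certifies tw(G) ≤ 3. For the lower bound, the 4 vertices {1, 2, 4, 5} are pairwise adjacent, and any tree decomposition puts a clique entirely inside one bag — forcing width ≥ 3. Combining the bounds, tw(G) = 3.

Treewidth 3.
Bags: B1 = {1, 3, 4, 5}  B2 = {1, 2, 4, 5}  B3 = {1, 4, 5, 6}
Tree: B1–B2, B1–B3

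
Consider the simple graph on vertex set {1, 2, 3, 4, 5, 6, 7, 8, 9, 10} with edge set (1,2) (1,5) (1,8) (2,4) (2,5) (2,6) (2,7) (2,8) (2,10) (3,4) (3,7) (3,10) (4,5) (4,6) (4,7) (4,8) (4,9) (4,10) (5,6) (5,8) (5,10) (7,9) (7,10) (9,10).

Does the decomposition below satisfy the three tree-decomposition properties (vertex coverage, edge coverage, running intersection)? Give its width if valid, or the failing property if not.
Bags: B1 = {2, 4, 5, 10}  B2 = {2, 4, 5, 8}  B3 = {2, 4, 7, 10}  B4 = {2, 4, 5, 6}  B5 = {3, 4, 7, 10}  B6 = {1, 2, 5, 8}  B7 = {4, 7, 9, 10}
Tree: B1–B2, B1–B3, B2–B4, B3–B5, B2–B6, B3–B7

Checking the three conditions: (i) the bags cover all of {1, 2, 3, 4, 5, 6, 7, 8, 9, 10}; (ii) for each edge, some bag contains both endpoints; (iii) the bags containing any fixed vertex form a subtree. All hold, so the decomposition is valid with width 4 − 1 = 3.

Yes; width 3.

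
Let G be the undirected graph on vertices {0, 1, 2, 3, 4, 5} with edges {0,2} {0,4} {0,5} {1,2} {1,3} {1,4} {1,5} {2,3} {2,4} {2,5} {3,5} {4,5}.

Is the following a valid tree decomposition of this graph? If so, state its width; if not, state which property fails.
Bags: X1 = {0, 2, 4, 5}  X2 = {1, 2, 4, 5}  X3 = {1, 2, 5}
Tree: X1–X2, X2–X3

No — vertex 3 appears in no bag.

A tree decomposition must satisfy three properties: every vertex lies in some bag; for every edge, both endpoints lie together in some bag; and for every vertex, the bags containing it form a connected subtree. Here vertex 3 appears in no bag, so the decomposition is invalid.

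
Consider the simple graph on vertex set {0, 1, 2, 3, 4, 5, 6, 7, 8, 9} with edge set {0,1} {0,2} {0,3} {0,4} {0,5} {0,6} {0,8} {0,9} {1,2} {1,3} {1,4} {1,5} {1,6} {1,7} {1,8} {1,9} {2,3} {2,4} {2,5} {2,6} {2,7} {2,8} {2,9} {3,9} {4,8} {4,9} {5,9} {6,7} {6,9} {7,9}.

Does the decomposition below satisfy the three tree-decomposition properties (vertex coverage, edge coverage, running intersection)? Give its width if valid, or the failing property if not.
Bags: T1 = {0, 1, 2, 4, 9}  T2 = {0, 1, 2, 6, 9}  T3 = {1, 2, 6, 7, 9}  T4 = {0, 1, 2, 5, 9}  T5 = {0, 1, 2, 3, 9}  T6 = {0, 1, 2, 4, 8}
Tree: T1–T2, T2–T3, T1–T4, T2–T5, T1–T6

Checking the three conditions: (i) the bags cover all of {0, 1, 2, 3, 4, 5, 6, 7, 8, 9}; (ii) for each edge, some bag contains both endpoints; (iii) the bags containing any fixed vertex form a subtree. All hold, so the decomposition is valid with width 5 − 1 = 4.

Yes; width 4.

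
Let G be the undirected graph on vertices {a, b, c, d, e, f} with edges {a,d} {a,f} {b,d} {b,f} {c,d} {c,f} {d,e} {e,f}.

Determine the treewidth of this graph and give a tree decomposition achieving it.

The largest bag has 3 vertices, giving width 2; this decomposition certifies tw(G) ≤ 2. Since b–f–a–d–b is a cycle in G, G is not acyclic. Forests are exactly the graphs of treewidth ≤ 1, so tw(G) ≥ 2. Hence tw(G) = 2 exactly.

Treewidth 2.
Bags: B1 = {b, d, f}  B2 = {a, d, f}  B3 = {d, e, f}  B4 = {c, d, f}
Tree: B1–B2, B2–B3, B3–B4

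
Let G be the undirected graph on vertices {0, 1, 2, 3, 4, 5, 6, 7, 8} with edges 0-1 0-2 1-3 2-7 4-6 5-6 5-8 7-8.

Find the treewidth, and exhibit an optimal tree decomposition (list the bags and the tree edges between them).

Every bag has size at most 2, so the width is 2 − 1 = 1 and tw(G) ≤ 1. Since G has at least one edge (e.g. 3–1), it is not an edgeless graph, so tw(G) ≥ 1. The upper and lower bounds meet at 1, so that is the treewidth.

Treewidth 1.
One such decomposition:
Bags: B1 = {1, 3}  B2 = {0, 1}  B3 = {0, 2}  B4 = {2, 7}  B5 = {7, 8}  B6 = {5, 8}  B7 = {5, 6}  B8 = {4, 6}
Tree: B1–B2, B2–B3, B3–B4, B4–B5, B5–B6, B6–B7, B7–B8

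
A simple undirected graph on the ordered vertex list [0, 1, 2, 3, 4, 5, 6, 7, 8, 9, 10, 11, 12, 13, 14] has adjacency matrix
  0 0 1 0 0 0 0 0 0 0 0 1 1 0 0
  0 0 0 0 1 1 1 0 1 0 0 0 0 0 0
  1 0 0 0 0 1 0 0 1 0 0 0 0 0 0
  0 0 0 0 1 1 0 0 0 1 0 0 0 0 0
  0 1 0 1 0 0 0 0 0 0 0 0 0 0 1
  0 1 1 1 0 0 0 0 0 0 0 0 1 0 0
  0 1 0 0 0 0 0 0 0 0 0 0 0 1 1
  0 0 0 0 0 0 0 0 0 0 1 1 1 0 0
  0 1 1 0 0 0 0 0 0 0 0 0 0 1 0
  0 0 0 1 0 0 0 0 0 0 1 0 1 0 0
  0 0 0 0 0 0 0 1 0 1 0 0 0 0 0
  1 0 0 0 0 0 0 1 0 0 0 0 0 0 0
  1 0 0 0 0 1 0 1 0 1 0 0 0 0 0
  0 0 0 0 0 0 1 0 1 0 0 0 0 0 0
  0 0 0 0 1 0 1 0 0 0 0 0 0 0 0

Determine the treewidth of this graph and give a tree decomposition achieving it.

Every bag has size at most 4, so the width is 4 − 1 = 3 and tw(G) ≤ 3. For the lower bound: the 4 vertex sets {7,10,11}, {9}, {12}, {0,2,3,5} are disjoint, each induces a connected subgraph, and every pair is joined by at least one edge of G. Contracting each set to a single vertex therefore yields K_{4} as a minor, and since treewidth is minor-monotone, tw(G) ≥ tw(K_{4}) = 3. Therefore the treewidth is 3.

Treewidth 3.
One optimal decomposition is:
Bags: B1 = {7, 9, 10, 11}  B2 = {7, 9, 11, 12}  B3 = {0, 9, 11, 12}  B4 = {0, 3, 9, 12}  B5 = {0, 3, 5, 12}  B6 = {0, 2, 3, 5}  B7 = {2, 3, 4, 5}  B8 = {1, 2, 4, 5}  B9 = {1, 2, 4, 8}  B10 = {1, 4, 8, 14}  B11 = {1, 6, 8, 14}  B12 = {6, 8, 13, 14}
Tree: B1–B2, B2–B3, B3–B4, B4–B5, B5–B6, B6–B7, B7–B8, B8–B9, B9–B10, B10–B11, B11–B12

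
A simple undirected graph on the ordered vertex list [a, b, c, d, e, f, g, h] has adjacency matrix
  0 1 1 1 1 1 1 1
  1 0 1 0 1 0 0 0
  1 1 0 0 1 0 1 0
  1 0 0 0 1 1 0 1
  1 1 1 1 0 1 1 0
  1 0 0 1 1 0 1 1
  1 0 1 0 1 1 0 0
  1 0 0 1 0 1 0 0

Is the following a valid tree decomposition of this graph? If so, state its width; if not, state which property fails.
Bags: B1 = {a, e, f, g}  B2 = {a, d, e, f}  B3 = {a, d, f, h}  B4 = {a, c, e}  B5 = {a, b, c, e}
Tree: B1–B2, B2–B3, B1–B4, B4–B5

A tree decomposition must satisfy three properties: every vertex lies in some bag; for every edge, both endpoints lie together in some bag; and for every vertex, the bags containing it form a connected subtree. Here edge (g,c) lies in no bag, so the decomposition is invalid.

No — edge (g,c) lies in no bag.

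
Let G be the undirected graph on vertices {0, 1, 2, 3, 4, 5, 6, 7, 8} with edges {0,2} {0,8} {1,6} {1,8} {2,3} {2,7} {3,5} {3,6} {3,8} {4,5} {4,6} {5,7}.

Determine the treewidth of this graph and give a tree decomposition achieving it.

Every bag has size at most 4, so the width is 4 − 1 = 3 and tw(G) ≤ 3. For the lower bound: the 4 vertex sets {0,2,7}, {8}, {3}, {1,4,5,6} are disjoint, each induces a connected subgraph, and every pair is joined by at least one edge of G. Contracting each set to a single vertex therefore yields K_{4} as a minor, and since treewidth is minor-monotone, tw(G) ≥ tw(K_{4}) = 3. Therefore the treewidth is 3.

Treewidth 3.
Bags: B1 = {0, 2, 7, 8}  B2 = {2, 3, 7, 8}  B3 = {3, 5, 7, 8}  B4 = {1, 3, 5, 8}  B5 = {1, 3, 5, 6}  B6 = {1, 4, 5, 6}
Tree: B1–B2, B2–B3, B3–B4, B4–B5, B5–B6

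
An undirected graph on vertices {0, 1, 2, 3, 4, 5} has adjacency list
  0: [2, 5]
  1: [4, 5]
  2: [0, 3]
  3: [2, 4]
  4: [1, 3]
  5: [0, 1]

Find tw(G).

2

A width-2 tree decomposition is:
Bags: B1 = {1, 3, 4}  B2 = {1, 3, 5}  B3 = {0, 3, 5}  B4 = {0, 2, 3}
Tree: B1–B2, B2–B3, B3–B4
Every bag has size at most 3, so the width is 3 − 1 = 2 and tw(G) ≤ 2. For the lower bound, G contains the cycle 3–4–1–5–0–2–3, so G is not a forest; only forests have treewidth ≤ 1, hence tw(G) ≥ 2. Hence tw(G) = 2 exactly.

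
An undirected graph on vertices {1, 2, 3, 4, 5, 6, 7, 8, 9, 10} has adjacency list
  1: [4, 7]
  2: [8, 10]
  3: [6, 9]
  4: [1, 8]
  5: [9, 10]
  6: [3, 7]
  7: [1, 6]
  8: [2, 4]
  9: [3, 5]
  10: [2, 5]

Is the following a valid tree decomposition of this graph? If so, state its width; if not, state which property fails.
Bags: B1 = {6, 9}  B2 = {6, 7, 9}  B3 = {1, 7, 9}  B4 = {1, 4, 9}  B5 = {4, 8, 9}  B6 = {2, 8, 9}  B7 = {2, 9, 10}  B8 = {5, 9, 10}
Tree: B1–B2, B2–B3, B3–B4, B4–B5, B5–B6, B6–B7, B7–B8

No — vertex 3 appears in no bag.

A tree decomposition must satisfy three properties: every vertex lies in some bag; for every edge, both endpoints lie together in some bag; and for every vertex, the bags containing it form a connected subtree. Here vertex 3 appears in no bag, so the decomposition is invalid.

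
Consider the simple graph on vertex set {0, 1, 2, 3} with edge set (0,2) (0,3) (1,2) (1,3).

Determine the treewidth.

A width-2 tree decomposition is:
Bags: B1 = {0, 1, 2}  B2 = {0, 1, 3}
Tree: B1–B2
The largest bag has 3 vertices, giving width 2; this decomposition certifies tw(G) ≤ 2. Since 0–2–1–3–0 is a cycle in G, G is not acyclic. Forests are exactly the graphs of treewidth ≤ 1, so tw(G) ≥ 2. Combining the bounds, tw(G) = 2.

2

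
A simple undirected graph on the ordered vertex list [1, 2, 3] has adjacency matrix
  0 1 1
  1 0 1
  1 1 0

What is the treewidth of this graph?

2

A width-2 tree decomposition is:
Bags: B1 = {1, 2, 3}
Tree: (single bag)
With just one bag of size 3, the width is 3 − 1 = 2, so tw(G) ≤ 2. On the other hand G contains the 3-clique {1, 2, 3}. A clique must lie in a single bag of any decomposition, so no decomposition can have width below 2. Combining the bounds, tw(G) = 2.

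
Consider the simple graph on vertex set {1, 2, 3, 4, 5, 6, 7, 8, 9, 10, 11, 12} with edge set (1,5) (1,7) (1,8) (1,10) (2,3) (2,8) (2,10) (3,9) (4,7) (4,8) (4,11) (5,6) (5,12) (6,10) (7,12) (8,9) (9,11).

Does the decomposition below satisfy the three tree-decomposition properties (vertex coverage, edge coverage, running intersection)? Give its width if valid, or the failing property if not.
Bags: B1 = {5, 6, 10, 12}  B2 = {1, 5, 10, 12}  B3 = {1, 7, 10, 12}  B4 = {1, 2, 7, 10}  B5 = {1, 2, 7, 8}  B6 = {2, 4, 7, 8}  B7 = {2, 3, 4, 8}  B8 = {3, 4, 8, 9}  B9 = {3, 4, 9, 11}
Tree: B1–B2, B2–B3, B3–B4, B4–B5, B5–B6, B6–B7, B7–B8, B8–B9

Every vertex of G appears in some bag (union = {1, 2, 3, 4, 5, 6, 7, 8, 9, 10, 11, 12}); every edge is covered by a bag; and for each vertex v the set of bags containing v is connected in the bag tree. The decomposition is therefore valid. The largest bag has 4 vertices, so the width is 3.

Yes; width 3.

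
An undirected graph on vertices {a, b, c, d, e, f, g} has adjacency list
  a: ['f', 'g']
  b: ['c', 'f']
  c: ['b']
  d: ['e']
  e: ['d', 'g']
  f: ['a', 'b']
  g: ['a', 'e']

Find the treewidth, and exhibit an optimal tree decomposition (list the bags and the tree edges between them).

The largest bag has 2 vertices, giving width 1; this decomposition certifies tw(G) ≤ 1. Since G has at least one edge (e.g. d–e), it is not an edgeless graph, so tw(G) ≥ 1. Hence tw(G) = 1 exactly.

Treewidth 1.
One such decomposition:
Bags: B1 = {d, e}  B2 = {e, g}  B3 = {a, g}  B4 = {a, f}  B5 = {b, f}  B6 = {b, c}
Tree: B1–B2, B2–B3, B3–B4, B4–B5, B5–B6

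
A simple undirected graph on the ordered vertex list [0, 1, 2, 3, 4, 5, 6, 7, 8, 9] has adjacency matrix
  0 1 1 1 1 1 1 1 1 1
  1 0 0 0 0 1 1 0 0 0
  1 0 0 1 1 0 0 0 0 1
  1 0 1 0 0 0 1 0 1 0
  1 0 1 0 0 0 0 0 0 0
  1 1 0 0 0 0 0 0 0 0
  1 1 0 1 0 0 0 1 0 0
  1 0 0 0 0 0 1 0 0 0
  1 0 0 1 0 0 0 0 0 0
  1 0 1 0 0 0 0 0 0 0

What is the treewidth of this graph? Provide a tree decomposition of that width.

Every bag has size at most 3, so the width is 3 − 1 = 2 and tw(G) ≤ 2. Conversely, {0, 1, 5} is a clique of size 3, and the vertices of any clique must share a bag in every tree decomposition; so some bag has ≥ 3 vertices and tw(G) ≥ 2. Therefore the treewidth is 2.

Treewidth 2.
One optimal decomposition is:
Bags: B1 = {0, 3, 6}  B2 = {0, 1, 6}  B3 = {0, 2, 3}  B4 = {0, 2, 4}  B5 = {0, 3, 8}  B6 = {0, 1, 5}  B7 = {0, 2, 9}  B8 = {0, 6, 7}
Tree: B1–B2, B1–B3, B3–B4, B3–B5, B2–B6, B3–B7, B1–B8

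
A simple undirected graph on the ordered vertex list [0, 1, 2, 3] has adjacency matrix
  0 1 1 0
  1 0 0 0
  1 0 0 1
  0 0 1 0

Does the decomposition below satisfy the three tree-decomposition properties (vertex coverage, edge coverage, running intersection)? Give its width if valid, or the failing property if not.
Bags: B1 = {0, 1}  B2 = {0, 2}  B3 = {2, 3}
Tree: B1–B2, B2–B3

Vertex coverage: the bags together contain {0, 1, 2, 3}, the full vertex set. Edge coverage: each edge of G has both endpoints in at least one bag. Running intersection: for every vertex, the bags containing it form a connected subtree. All three properties hold, so this is a valid tree decomposition of width max|bag| − 1 = 1, and hence tw(G) ≤ 1.

Yes; width 1.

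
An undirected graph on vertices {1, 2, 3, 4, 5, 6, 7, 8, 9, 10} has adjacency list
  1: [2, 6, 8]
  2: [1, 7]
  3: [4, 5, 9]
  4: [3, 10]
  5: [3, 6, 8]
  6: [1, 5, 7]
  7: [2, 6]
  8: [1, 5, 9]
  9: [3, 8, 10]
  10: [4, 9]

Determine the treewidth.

A width-2 tree decomposition is:
Bags: B1 = {1, 2, 7}  B2 = {1, 6, 7}  B3 = {1, 6, 8}  B4 = {5, 6, 8}  B5 = {5, 8, 9}  B6 = {3, 5, 9}  B7 = {3, 9, 10}  B8 = {3, 4, 10}
Tree: B1–B2, B2–B3, B3–B4, B4–B5, B5–B6, B6–B7, B7–B8
Every bag has size at most 3, so the width is 3 − 1 = 2 and tw(G) ≤ 2. Since 2–7–6–1–2 is a cycle in G, G is not acyclic. Forests are exactly the graphs of treewidth ≤ 1, so tw(G) ≥ 2. Hence tw(G) = 2 exactly.

2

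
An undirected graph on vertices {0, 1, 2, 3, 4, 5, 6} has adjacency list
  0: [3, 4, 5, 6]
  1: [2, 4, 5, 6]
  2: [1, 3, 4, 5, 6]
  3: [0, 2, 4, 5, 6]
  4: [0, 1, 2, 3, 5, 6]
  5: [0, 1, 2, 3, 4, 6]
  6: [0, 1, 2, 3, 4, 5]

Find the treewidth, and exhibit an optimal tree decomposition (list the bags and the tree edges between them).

Every bag has size at most 5, so the width is 5 − 1 = 4 and tw(G) ≤ 4. For the lower bound, the 5 vertices {0, 3, 4, 5, 6} are pairwise adjacent, and any tree decomposition puts a clique entirely inside one bag — forcing width ≥ 4. Combining the bounds, tw(G) = 4.

Treewidth 4.
Bags: B1 = {0, 3, 4, 5, 6}  B2 = {2, 3, 4, 5, 6}  B3 = {1, 2, 4, 5, 6}
Tree: B1–B2, B2–B3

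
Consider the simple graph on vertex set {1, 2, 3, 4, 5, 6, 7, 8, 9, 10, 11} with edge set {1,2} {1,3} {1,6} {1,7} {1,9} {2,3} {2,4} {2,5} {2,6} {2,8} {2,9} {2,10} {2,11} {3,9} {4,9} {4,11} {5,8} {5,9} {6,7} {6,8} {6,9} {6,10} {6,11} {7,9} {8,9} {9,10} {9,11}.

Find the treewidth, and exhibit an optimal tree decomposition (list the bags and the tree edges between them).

The largest bag has 4 vertices, giving width 3; this decomposition certifies tw(G) ≤ 3. On the other hand G contains the 4-clique {1, 2, 3, 9}. A clique must lie in a single bag of any decomposition, so no decomposition can have width below 3. Therefore the treewidth is 3.

Treewidth 3.
One such decomposition:
Bags: B1 = {2, 6, 9, 11}  B2 = {1, 2, 6, 9}  B3 = {2, 6, 8, 9}  B4 = {2, 5, 8, 9}  B5 = {1, 2, 3, 9}  B6 = {1, 6, 7, 9}  B7 = {2, 4, 9, 11}  B8 = {2, 6, 9, 10}
Tree: B1–B2, B1–B3, B3–B4, B2–B5, B2–B6, B1–B7, B2–B8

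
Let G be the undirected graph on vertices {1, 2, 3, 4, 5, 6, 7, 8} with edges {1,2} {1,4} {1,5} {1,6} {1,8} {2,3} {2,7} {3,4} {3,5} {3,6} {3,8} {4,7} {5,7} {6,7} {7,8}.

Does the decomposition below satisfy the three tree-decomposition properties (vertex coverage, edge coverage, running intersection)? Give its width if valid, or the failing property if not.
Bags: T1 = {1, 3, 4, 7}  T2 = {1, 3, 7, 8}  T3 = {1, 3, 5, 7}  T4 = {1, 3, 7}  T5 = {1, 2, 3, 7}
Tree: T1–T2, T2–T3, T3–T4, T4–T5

A tree decomposition must satisfy three properties: every vertex lies in some bag; for every edge, both endpoints lie together in some bag; and for every vertex, the bags containing it form a connected subtree. Here vertex 6 appears in no bag, so the decomposition is invalid.

No — vertex 6 appears in no bag.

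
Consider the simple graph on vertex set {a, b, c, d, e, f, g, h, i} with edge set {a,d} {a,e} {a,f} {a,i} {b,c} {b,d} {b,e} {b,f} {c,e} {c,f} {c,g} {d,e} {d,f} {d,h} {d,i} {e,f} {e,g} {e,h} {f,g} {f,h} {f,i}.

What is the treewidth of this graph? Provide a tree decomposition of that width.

Treewidth 3.
One such decomposition:
Bags: B1 = {d, e, f, h}  B2 = {a, d, e, f}  B3 = {b, d, e, f}  B4 = {b, c, e, f}  B5 = {c, e, f, g}  B6 = {a, d, f, i}
Tree: B1–B2, B2–B3, B3–B4, B4–B5, B2–B6

The largest bag has 4 vertices, giving width 3; this decomposition certifies tw(G) ≤ 3. On the other hand G contains the 4-clique {d, e, f, h}. A clique must lie in a single bag of any decomposition, so no decomposition can have width below 3. Therefore the treewidth is 3.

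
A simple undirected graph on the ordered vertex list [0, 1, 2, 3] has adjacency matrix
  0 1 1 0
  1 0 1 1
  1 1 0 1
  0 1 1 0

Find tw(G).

2

A width-2 tree decomposition is:
Bags: B1 = {1, 2, 3}  B2 = {0, 1, 2}
Tree: B1–B2
Each bag holds 3 vertices, so the decomposition has width 2, which upper-bounds the treewidth. Conversely, {0, 1, 2} is a clique of size 3, and the vertices of any clique must share a bag in every tree decomposition; so some bag has ≥ 3 vertices and tw(G) ≥ 2. Hence tw(G) = 2 exactly.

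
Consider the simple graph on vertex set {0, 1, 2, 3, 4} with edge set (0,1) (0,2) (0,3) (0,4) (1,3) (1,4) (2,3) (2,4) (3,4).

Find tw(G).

3

A width-3 tree decomposition is:
Bags: B1 = {0, 1, 3, 4}  B2 = {0, 2, 3, 4}
Tree: B1–B2
Each bag holds 4 vertices, so the decomposition has width 3, which upper-bounds the treewidth. On the other hand G contains the 4-clique {0, 1, 3, 4}. A clique must lie in a single bag of any decomposition, so no decomposition can have width below 3. Therefore the treewidth is 3.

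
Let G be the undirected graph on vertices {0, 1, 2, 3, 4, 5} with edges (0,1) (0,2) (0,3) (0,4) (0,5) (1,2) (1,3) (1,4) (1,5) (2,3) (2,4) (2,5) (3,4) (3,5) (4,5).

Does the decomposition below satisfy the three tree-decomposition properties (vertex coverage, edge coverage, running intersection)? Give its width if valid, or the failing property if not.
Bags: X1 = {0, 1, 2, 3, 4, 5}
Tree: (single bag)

Yes; width 5.

Vertex coverage: the bags together contain {0, 1, 2, 3, 4, 5}, the full vertex set. Edge coverage: each edge of G has both endpoints in at least one bag. Running intersection: for every vertex, the bags containing it form a connected subtree. All three properties hold, so this is a valid tree decomposition of width max|bag| − 1 = 5, and hence tw(G) ≤ 5.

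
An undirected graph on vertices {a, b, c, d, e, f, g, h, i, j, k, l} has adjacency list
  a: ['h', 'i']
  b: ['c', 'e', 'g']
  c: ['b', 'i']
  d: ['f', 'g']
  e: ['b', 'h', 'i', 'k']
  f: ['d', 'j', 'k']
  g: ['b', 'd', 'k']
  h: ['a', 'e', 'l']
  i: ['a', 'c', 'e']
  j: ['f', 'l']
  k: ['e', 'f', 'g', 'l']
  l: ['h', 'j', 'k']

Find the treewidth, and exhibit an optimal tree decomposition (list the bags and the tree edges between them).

Every bag has size at most 4, so the width is 4 − 1 = 3 and tw(G) ≤ 3. For the lower bound: the 4 vertex sets {d,f,j}, {g}, {k}, {b,e,h,l} are disjoint, each induces a connected subgraph, and every pair is joined by at least one edge of G. Contracting each set to a single vertex therefore yields K_{4} as a minor, and since treewidth is minor-monotone, tw(G) ≥ tw(K_{4}) = 3. The upper and lower bounds meet at 3, so that is the treewidth.

Treewidth 3.
One such decomposition:
Bags: B1 = {d, f, g, j}  B2 = {f, g, j, k}  B3 = {g, j, k, l}  B4 = {b, g, k, l}  B5 = {b, e, k, l}  B6 = {b, e, h, l}  B7 = {b, c, e, h}  B8 = {c, e, h, i}  B9 = {a, c, h, i}
Tree: B1–B2, B2–B3, B3–B4, B4–B5, B5–B6, B6–B7, B7–B8, B8–B9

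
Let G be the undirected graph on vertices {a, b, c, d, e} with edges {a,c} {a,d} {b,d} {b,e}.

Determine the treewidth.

A width-1 tree decomposition is:
Bags: B1 = {b, d}  B2 = {a, d}  B3 = {a, c}  B4 = {b, e}
Tree: B1–B2, B2–B3, B1–B4
Every bag has size at most 2, so the width is 2 − 1 = 1 and tw(G) ≤ 1. Any graph with an edge has treewidth ≥ 1, and G has the edge b–d. Combining the bounds, tw(G) = 1.

1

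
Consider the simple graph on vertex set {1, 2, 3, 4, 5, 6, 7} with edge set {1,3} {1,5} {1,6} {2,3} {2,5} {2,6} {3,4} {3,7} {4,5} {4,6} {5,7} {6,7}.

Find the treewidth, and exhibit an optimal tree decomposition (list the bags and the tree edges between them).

Every bag has size at most 4, so the width is 4 − 1 = 3 and tw(G) ≤ 3. For the lower bound: the 4 vertex sets {4,5}, {2,3}, {6}, {7} are disjoint, each induces a connected subgraph, and every pair is joined by at least one edge of G. Contracting each set to a single vertex therefore yields K_{4} as a minor, and since treewidth is minor-monotone, tw(G) ≥ tw(K_{4}) = 3. Hence tw(G) = 3 exactly.

Treewidth 3.
One such decomposition:
Bags: B1 = {3, 4, 5, 6}  B2 = {2, 3, 5, 6}  B3 = {3, 5, 6, 7}  B4 = {1, 3, 5, 6}
Tree: B1–B2, B2–B3, B3–B4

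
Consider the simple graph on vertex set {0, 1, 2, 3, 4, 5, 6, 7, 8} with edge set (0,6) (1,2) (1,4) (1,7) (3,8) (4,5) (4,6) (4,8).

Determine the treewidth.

A width-1 tree decomposition is:
Bags: B1 = {1, 4}  B2 = {4, 8}  B3 = {4, 6}  B4 = {4, 5}  B5 = {1, 2}  B6 = {1, 7}  B7 = {0, 6}  B8 = {3, 8}
Tree: B1–B2, B2–B3, B2–B4, B1–B5, B1–B6, B3–B7, B2–B8
The largest bag has 2 vertices, giving width 1; this decomposition certifies tw(G) ≤ 1. G has an edge, so its treewidth is at least 1. Hence tw(G) = 1 exactly.

1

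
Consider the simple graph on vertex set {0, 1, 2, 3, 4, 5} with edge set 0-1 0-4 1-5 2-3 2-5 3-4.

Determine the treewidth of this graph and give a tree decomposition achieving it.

Every bag has size at most 3, so the width is 3 − 1 = 2 and tw(G) ≤ 2. The edges 1–0–4–3–2–5–1 form a cycle, so G is not a tree and its treewidth is at least 2. Combining the bounds, tw(G) = 2.

Treewidth 2.
One such decomposition:
Bags: B1 = {0, 1, 4}  B2 = {1, 3, 4}  B3 = {1, 2, 3}  B4 = {1, 2, 5}
Tree: B1–B2, B2–B3, B3–B4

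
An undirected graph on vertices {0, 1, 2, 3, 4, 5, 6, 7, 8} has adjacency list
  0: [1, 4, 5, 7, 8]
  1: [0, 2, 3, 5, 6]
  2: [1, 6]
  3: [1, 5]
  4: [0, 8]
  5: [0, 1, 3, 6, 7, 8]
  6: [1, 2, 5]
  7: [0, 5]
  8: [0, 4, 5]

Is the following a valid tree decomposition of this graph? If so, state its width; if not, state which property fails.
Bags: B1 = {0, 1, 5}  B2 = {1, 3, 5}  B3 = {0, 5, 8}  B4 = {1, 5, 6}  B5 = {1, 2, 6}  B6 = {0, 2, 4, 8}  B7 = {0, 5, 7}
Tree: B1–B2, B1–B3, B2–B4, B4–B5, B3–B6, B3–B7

No — bags containing vertex 2 are not connected in the tree.

A tree decomposition must satisfy three properties: every vertex lies in some bag; for every edge, both endpoints lie together in some bag; and for every vertex, the bags containing it form a connected subtree. Here bags containing vertex 2 are not connected in the tree, so the decomposition is invalid.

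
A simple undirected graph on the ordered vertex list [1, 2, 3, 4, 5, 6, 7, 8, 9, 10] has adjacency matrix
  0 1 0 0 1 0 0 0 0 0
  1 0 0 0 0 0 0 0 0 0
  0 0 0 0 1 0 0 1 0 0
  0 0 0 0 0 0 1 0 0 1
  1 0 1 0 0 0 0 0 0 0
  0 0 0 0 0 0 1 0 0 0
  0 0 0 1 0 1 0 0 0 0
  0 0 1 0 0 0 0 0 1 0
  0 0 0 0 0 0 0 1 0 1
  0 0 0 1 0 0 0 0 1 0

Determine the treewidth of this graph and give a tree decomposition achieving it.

The largest bag has 2 vertices, giving width 1; this decomposition certifies tw(G) ≤ 1. G has an edge, so its treewidth is at least 1. Combining the bounds, tw(G) = 1.

Treewidth 1.
Bags: B1 = {6, 7}  B2 = {4, 7}  B3 = {4, 10}  B4 = {9, 10}  B5 = {8, 9}  B6 = {3, 8}  B7 = {3, 5}  B8 = {1, 5}  B9 = {1, 2}
Tree: B1–B2, B2–B3, B3–B4, B4–B5, B5–B6, B6–B7, B7–B8, B8–B9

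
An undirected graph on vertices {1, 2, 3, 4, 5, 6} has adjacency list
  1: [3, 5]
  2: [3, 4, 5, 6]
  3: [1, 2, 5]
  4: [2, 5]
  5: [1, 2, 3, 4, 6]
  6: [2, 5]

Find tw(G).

2

A width-2 tree decomposition is:
Bags: B1 = {2, 5, 6}  B2 = {2, 3, 5}  B3 = {2, 4, 5}  B4 = {1, 3, 5}
Tree: B1–B2, B2–B3, B2–B4
Every bag has size at most 3, so the width is 3 − 1 = 2 and tw(G) ≤ 2. For the lower bound, the 3 vertices {1, 3, 5} are pairwise adjacent, and any tree decomposition puts a clique entirely inside one bag — forcing width ≥ 2. Therefore the treewidth is 2.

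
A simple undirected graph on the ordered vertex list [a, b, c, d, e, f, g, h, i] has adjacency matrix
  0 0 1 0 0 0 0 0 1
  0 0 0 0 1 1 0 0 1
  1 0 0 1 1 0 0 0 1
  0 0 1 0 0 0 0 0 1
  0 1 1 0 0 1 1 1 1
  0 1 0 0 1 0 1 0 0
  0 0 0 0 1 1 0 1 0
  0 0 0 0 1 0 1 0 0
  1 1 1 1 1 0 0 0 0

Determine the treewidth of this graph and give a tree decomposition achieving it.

Every bag has size at most 3, so the width is 3 − 1 = 2 and tw(G) ≤ 2. On the other hand G contains the 3-clique {c, d, i}. A clique must lie in a single bag of any decomposition, so no decomposition can have width below 2. Hence tw(G) = 2 exactly.

Treewidth 2.
Bags: B1 = {b, e, f}  B2 = {e, f, g}  B3 = {b, e, i}  B4 = {c, e, i}  B5 = {e, g, h}  B6 = {a, c, i}  B7 = {c, d, i}
Tree: B1–B2, B1–B3, B3–B4, B2–B5, B4–B6, B4–B7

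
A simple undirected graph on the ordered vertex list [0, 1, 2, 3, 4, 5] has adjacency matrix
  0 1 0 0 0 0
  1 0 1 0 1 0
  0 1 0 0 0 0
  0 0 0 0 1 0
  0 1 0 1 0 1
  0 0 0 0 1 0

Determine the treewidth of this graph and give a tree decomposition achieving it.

Every bag has size at most 2, so the width is 2 − 1 = 1 and tw(G) ≤ 1. Any graph with an edge has treewidth ≥ 1, and G has the edge 4–3. Therefore the treewidth is 1.

Treewidth 1.
Bags: B1 = {3, 4}  B2 = {1, 4}  B3 = {4, 5}  B4 = {1, 2}  B5 = {0, 1}
Tree: B1–B2, B2–B3, B2–B4, B2–B5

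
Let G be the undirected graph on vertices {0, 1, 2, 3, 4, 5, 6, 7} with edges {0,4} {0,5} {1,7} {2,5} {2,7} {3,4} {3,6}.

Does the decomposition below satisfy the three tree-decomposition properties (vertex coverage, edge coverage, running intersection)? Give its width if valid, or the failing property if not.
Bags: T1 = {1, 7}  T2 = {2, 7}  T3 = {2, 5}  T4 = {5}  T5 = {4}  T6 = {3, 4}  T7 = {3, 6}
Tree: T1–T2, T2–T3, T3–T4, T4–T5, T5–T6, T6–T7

No — vertex 0 appears in no bag.

A tree decomposition must satisfy three properties: every vertex lies in some bag; for every edge, both endpoints lie together in some bag; and for every vertex, the bags containing it form a connected subtree. Here vertex 0 appears in no bag, so the decomposition is invalid.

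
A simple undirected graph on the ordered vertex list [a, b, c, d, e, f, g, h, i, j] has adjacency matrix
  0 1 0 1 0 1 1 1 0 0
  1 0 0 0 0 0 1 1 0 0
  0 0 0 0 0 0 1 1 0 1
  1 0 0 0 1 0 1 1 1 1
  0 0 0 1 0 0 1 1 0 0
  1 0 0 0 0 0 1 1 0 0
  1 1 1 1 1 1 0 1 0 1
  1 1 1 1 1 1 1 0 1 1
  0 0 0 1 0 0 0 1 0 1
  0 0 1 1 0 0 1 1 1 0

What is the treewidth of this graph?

A width-3 tree decomposition is:
Bags: B1 = {d, g, h, j}  B2 = {a, d, g, h}  B3 = {a, f, g, h}  B4 = {d, e, g, h}  B5 = {a, b, g, h}  B6 = {c, g, h, j}  B7 = {d, h, i, j}
Tree: B1–B2, B2–B3, B2–B4, B2–B5, B1–B6, B1–B7
Each bag holds 4 vertices, so the decomposition has width 3, which upper-bounds the treewidth. For the lower bound, the 4 vertices {d, g, h, j} are pairwise adjacent, and any tree decomposition puts a clique entirely inside one bag — forcing width ≥ 3. Combining the bounds, tw(G) = 3.

3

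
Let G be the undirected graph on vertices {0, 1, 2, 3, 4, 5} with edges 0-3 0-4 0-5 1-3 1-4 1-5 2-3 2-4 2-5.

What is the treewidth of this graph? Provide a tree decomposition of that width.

The largest bag has 4 vertices, giving width 3; this decomposition certifies tw(G) ≤ 3. For the lower bound: the 4 vertex sets {1,3}, {0,4}, {5}, {2} are disjoint, each induces a connected subgraph, and every pair is joined by at least one edge of G. Contracting each set to a single vertex therefore yields K_{4} as a minor, and since treewidth is minor-monotone, tw(G) ≥ tw(K_{4}) = 3. Combining the bounds, tw(G) = 3.

Treewidth 3.
Bags: B1 = {1, 3, 4, 5}  B2 = {0, 3, 4, 5}  B3 = {2, 3, 4, 5}
Tree: B1–B2, B2–B3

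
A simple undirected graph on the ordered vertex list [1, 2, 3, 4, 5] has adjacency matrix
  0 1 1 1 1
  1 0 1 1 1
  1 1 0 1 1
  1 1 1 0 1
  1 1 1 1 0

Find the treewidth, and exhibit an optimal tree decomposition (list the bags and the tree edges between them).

A single bag containing all 5 vertices is trivially a valid decomposition of width 4. For the lower bound, the 5 vertices {1, 2, 3, 4, 5} are pairwise adjacent, and any tree decomposition puts a clique entirely inside one bag — forcing width ≥ 4. Hence tw(G) = 4 exactly.

Treewidth 4.
One such decomposition:
Bags: B1 = {1, 2, 3, 4, 5}
Tree: (single bag)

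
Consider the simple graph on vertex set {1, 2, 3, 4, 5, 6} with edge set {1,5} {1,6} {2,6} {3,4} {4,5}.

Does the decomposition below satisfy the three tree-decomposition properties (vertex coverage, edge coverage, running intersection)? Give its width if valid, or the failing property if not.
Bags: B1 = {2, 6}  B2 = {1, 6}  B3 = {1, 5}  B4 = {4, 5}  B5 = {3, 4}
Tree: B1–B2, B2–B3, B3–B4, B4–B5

Yes; width 1.

Vertex coverage: the bags together contain {1, 2, 3, 4, 5, 6}, the full vertex set. Edge coverage: each edge of G has both endpoints in at least one bag. Running intersection: for every vertex, the bags containing it form a connected subtree. All three properties hold, so this is a valid tree decomposition of width max|bag| − 1 = 1, and hence tw(G) ≤ 1.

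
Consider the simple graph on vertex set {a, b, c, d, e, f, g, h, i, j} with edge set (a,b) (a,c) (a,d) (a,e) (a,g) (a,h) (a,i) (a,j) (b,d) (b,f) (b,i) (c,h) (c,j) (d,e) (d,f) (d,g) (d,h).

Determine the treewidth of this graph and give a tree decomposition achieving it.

Treewidth 2.
One optimal decomposition is:
Bags: B1 = {a, d, e}  B2 = {a, d, h}  B3 = {a, b, d}  B4 = {a, d, g}  B5 = {a, c, h}  B6 = {b, d, f}  B7 = {a, c, j}  B8 = {a, b, i}
Tree: B1–B2, B1–B3, B1–B4, B2–B5, B3–B6, B5–B7, B3–B8

Each bag holds 3 vertices, so the decomposition has width 2, which upper-bounds the treewidth. For the lower bound, the 3 vertices {a, d, g} are pairwise adjacent, and any tree decomposition puts a clique entirely inside one bag — forcing width ≥ 2. Therefore the treewidth is 2.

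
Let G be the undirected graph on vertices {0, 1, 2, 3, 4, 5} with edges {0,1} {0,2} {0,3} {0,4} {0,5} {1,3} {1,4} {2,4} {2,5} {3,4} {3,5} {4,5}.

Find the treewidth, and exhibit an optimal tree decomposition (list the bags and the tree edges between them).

The largest bag has 4 vertices, giving width 3; this decomposition certifies tw(G) ≤ 3. Conversely, {0, 2, 4, 5} is a clique of size 4, and the vertices of any clique must share a bag in every tree decomposition; so some bag has ≥ 4 vertices and tw(G) ≥ 3. Therefore the treewidth is 3.

Treewidth 3.
One optimal decomposition is:
Bags: B1 = {0, 2, 4, 5}  B2 = {0, 3, 4, 5}  B3 = {0, 1, 3, 4}
Tree: B1–B2, B2–B3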